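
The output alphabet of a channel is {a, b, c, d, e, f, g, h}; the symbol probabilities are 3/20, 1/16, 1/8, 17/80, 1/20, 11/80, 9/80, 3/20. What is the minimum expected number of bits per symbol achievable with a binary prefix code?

2.9 bits/symbol

Repeatedly combine the two least-probable nodes; the expected code length is the sum of the merged weights.
merge 1/20 + 1/16 → 9/80
merge 9/80 + 9/80 → 9/40
merge 1/8 + 11/80 → 21/80
merge 3/20 + 3/20 → 3/10
merge 17/80 + 9/40 → 7/16
merge 21/80 + 3/10 → 9/16
merge 7/16 + 9/16 → 1
L = 9/80 + 9/40 + 21/80 + 3/10 + 7/16 + 9/16 + 1 = 29/10 = 2.9 bits/symbol.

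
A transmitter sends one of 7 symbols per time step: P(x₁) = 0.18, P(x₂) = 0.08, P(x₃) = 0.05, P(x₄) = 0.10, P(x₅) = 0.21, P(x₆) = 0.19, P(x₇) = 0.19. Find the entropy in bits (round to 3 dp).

H = −Σ pᵢ log₂ pᵢ.
−0.18·log₂(0.18) = 0.4453
−0.08·log₂(0.08) = 0.2915
−0.05·log₂(0.05) = 0.2161
−0.10·log₂(0.10) = 0.3322
−0.21·log₂(0.21) = 0.4728
−0.19·log₂(0.19) = 0.4552
−0.19·log₂(0.19) = 0.4552
Sum ≈ 2.6684 → 2.668 bits.

2.668 bits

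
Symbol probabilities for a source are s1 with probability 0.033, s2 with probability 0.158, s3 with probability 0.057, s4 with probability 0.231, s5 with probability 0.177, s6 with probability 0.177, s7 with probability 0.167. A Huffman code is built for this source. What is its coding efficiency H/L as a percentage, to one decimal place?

Entropy H = −Σ p log₂ p ≈ 2.6225 bits.
Huffman merges: 33/1000+57/1000→9/100; 9/100+79/500→31/125; 167/1000+177/1000→43/125; 177/1000+231/1000→51/125; 31/125+43/125→74/125; 51/125+74/125→1. L = 1341/500 ≈ 2.6820.
Efficiency = H/L = 2.6225/2.6820 = 97.8%.

97.8%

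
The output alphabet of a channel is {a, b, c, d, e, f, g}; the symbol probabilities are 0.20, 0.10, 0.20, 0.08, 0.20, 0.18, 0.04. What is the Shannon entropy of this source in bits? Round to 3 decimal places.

2.648 bits

H = −Σ pᵢ log₂ pᵢ.
−0.20·log₂(0.20) = 0.4644
−0.10·log₂(0.10) = 0.3322
−0.20·log₂(0.20) = 0.4644
−0.08·log₂(0.08) = 0.2915
−0.20·log₂(0.20) = 0.4644
−0.18·log₂(0.18) = 0.4453
−0.04·log₂(0.04) = 0.1858
Sum ≈ 2.6479 → 2.648 bits.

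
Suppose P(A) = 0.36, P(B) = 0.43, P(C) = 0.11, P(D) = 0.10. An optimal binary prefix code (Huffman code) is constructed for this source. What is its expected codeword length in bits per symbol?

Repeatedly combine the two least-probable nodes; the expected code length is the sum of the merged weights.
merge 1/10 + 11/100 → 21/100
merge 21/100 + 9/25 → 57/100
merge 43/100 + 57/100 → 1
L = 21/100 + 57/100 + 1 = 89/50 = 1.78 bits/symbol.

1.78 bits/symbol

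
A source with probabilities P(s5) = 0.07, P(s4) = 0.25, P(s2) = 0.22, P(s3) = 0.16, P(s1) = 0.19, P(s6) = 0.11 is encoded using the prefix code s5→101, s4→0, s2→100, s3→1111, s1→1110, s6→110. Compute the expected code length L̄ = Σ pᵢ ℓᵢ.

L̄ = Σ pᵢ·ℓᵢ = 0.07·3 + 0.25·1 + 0.22·3 + 0.16·4 + 0.19·4 + 0.11·3 = 2.85 bits/symbol.

2.85 bits/symbol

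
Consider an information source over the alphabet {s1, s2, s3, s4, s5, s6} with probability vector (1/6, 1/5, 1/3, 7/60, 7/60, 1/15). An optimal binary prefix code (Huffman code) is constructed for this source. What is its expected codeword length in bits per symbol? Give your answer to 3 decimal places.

2.467 bits/symbol

Repeatedly combine the two least-probable nodes; the expected code length is the sum of the merged weights.
merge 1/15 + 7/60 → 11/60
merge 7/60 + 1/6 → 17/60
merge 11/60 + 1/5 → 23/60
merge 17/60 + 1/3 → 37/60
merge 23/60 + 37/60 → 1
L = 11/60 + 17/60 + 23/60 + 37/60 + 1 = 37/15 ≈ 2.467 bits/symbol.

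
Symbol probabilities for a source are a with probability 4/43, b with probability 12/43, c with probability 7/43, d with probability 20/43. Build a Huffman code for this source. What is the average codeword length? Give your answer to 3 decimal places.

Repeatedly combine the two least-probable nodes; the expected code length is the sum of the merged weights.
merge 4/43 + 7/43 → 11/43
merge 11/43 + 12/43 → 23/43
merge 20/43 + 23/43 → 1
L = 11/43 + 23/43 + 1 = 77/43 ≈ 1.791 bits/symbol.

1.791 bits/symbol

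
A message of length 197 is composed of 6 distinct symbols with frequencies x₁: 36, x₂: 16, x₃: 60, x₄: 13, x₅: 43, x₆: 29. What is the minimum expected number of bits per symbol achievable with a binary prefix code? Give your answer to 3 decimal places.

Probabilities are the counts divided by 197.
Repeatedly combine the two least-probable nodes; the expected code length is the sum of the merged weights.
merge 13/197 + 16/197 → 29/197
merge 29/197 + 29/197 → 58/197
merge 36/197 + 43/197 → 79/197
merge 58/197 + 60/197 → 118/197
merge 79/197 + 118/197 → 1
L = 29/197 + 58/197 + 79/197 + 118/197 + 1 = 481/197 ≈ 2.442 bits/symbol.

2.442 bits/symbol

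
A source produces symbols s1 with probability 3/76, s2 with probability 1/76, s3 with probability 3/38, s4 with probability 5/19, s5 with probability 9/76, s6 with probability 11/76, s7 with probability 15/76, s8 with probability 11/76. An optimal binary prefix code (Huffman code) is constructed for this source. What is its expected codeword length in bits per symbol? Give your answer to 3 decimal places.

Repeatedly combine the two least-probable nodes; the expected code length is the sum of the merged weights.
merge 1/76 + 3/76 → 1/19
merge 1/19 + 3/38 → 5/38
merge 9/76 + 5/38 → 1/4
merge 11/76 + 11/76 → 11/38
merge 15/76 + 1/4 → 17/38
merge 5/19 + 11/38 → 21/38
merge 17/38 + 21/38 → 1
L = 1/19 + 5/38 + 1/4 + 11/38 + 17/38 + 21/38 + 1 = 207/76 ≈ 2.724 bits/symbol.

2.724 bits/symbol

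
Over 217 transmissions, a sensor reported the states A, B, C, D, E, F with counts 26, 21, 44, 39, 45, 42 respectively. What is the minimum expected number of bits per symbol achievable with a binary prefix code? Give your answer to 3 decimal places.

Probabilities are the counts divided by 217.
Repeatedly combine the two least-probable nodes; the expected code length is the sum of the merged weights.
merge 3/31 + 26/217 → 47/217
merge 39/217 + 6/31 → 81/217
merge 44/217 + 45/217 → 89/217
merge 47/217 + 81/217 → 128/217
merge 89/217 + 128/217 → 1
L = 47/217 + 81/217 + 89/217 + 128/217 + 1 = 562/217 ≈ 2.590 bits/symbol.

2.590 bits/symbol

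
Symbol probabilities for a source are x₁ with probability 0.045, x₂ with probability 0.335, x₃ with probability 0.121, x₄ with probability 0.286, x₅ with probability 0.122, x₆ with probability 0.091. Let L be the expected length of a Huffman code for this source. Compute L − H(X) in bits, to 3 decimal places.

Entropy H = −Σ p log₂ p ≈ 2.3000 bits.
Huffman merges: 9/200+91/1000→17/125; 121/1000+61/500→243/1000; 17/125+243/1000→379/1000; 143/500+67/200→621/1000; 379/1000+621/1000→1. L = 2379/1000 ≈ 2.3790.
L − H = 2.3790 − 2.3000 = 0.079 bits.

0.079 bits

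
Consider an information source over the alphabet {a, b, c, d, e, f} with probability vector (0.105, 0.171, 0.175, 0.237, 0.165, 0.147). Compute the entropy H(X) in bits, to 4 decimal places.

H = −Σ pᵢ log₂ pᵢ.
−0.105·log₂(0.105) = 0.3414
−0.171·log₂(0.171) = 0.4357
−0.175·log₂(0.175) = 0.4401
−0.237·log₂(0.237) = 0.4923
−0.165·log₂(0.165) = 0.4289
−0.147·log₂(0.147) = 0.4066
Sum ≈ 2.5449 → 2.5449 bits.

2.5449 bits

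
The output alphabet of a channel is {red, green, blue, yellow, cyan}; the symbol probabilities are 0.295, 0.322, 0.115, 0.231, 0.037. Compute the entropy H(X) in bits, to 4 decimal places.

H = −Σ pᵢ log₂ pᵢ.
−0.295·log₂(0.295) = 0.5196
−0.322·log₂(0.322) = 0.5264
−0.115·log₂(0.115) = 0.3588
−0.231·log₂(0.231) = 0.4883
−0.037·log₂(0.037) = 0.1760
Sum ≈ 2.0691 → 2.0691 bits.

2.0691 bits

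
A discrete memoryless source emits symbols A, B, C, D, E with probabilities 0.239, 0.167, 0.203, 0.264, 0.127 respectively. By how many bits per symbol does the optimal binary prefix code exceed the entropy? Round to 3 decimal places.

0.017 bits

Entropy H = −Σ p log₂ p ≈ 2.2771 bits.
Huffman merges: 127/1000+167/1000→147/500; 203/1000+239/1000→221/500; 33/125+147/500→279/500; 221/500+279/500→1. L = 1147/500 ≈ 2.2940.
L − H = 2.2940 − 2.2771 = 0.017 bits.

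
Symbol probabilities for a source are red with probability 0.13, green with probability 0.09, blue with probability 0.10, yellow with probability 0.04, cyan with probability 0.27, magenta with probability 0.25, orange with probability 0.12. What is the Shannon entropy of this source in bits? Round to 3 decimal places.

H = −Σ pᵢ log₂ pᵢ.
−0.13·log₂(0.13) = 0.3826
−0.09·log₂(0.09) = 0.3127
−0.10·log₂(0.10) = 0.3322
−0.04·log₂(0.04) = 0.1858
−0.27·log₂(0.27) = 0.5100
−0.25·log₂(0.25) = 0.5000
−0.12·log₂(0.12) = 0.3671
Sum ≈ 2.5903 → 2.590 bits.

2.590 bits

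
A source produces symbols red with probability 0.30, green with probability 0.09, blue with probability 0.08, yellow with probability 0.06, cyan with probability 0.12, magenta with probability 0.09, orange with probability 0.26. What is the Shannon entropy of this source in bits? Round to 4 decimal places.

2.5538 bits

H = −Σ pᵢ log₂ pᵢ.
−0.30·log₂(0.30) = 0.5211
−0.09·log₂(0.09) = 0.3127
−0.08·log₂(0.08) = 0.2915
−0.06·log₂(0.06) = 0.2435
−0.12·log₂(0.12) = 0.3671
−0.09·log₂(0.09) = 0.3127
−0.26·log₂(0.26) = 0.5053
Sum ≈ 2.5538 → 2.5538 bits.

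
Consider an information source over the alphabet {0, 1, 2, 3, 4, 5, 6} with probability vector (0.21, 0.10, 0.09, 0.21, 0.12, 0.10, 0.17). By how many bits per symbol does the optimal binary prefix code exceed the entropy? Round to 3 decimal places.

Entropy H = −Σ p log₂ p ≈ 2.7243 bits.
Huffman merges: 9/100+1/10→19/100; 1/10+3/25→11/50; 17/100+19/100→9/25; 21/100+21/100→21/50; 11/50+9/25→29/50; 21/50+29/50→1. L = 277/100 ≈ 2.7700.
L − H = 2.7700 − 2.7243 = 0.046 bits.

0.046 bits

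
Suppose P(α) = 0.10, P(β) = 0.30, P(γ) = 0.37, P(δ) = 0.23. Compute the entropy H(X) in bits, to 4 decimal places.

1.8717 bits

H = −Σ pᵢ log₂ pᵢ.
−0.10·log₂(0.10) = 0.3322
−0.30·log₂(0.30) = 0.5211
−0.37·log₂(0.37) = 0.5307
−0.23·log₂(0.23) = 0.4877
Sum ≈ 1.8717 → 1.8717 bits.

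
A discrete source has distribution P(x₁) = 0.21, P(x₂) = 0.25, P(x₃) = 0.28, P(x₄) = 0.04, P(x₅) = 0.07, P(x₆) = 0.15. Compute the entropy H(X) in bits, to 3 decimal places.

2.352 bits

H = −Σ pᵢ log₂ pᵢ.
−0.21·log₂(0.21) = 0.4728
−0.25·log₂(0.25) = 0.5000
−0.28·log₂(0.28) = 0.5142
−0.04·log₂(0.04) = 0.1858
−0.07·log₂(0.07) = 0.2686
−0.15·log₂(0.15) = 0.4105
Sum ≈ 2.3519 → 2.352 bits.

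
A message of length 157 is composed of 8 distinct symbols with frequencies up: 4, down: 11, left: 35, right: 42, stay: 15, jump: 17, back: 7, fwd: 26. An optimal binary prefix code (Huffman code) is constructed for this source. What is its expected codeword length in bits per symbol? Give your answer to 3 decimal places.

2.720 bits/symbol

Probabilities are the counts divided by 157.
Repeatedly combine the two least-probable nodes; the expected code length is the sum of the merged weights.
merge 4/157 + 7/157 → 11/157
merge 11/157 + 11/157 → 22/157
merge 15/157 + 17/157 → 32/157
merge 22/157 + 26/157 → 48/157
merge 32/157 + 35/157 → 67/157
merge 42/157 + 48/157 → 90/157
merge 67/157 + 90/157 → 1
L = 11/157 + 22/157 + 32/157 + 48/157 + 67/157 + 90/157 + 1 = 427/157 ≈ 2.720 bits/symbol.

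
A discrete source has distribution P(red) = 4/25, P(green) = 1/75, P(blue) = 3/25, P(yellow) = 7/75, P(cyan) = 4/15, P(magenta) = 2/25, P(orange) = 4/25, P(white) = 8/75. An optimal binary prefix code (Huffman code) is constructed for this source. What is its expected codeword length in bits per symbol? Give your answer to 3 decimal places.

2.827 bits/symbol

Repeatedly combine the two least-probable nodes; the expected code length is the sum of the merged weights.
merge 1/75 + 2/25 → 7/75
merge 7/75 + 7/75 → 14/75
merge 8/75 + 3/25 → 17/75
merge 4/25 + 4/25 → 8/25
merge 14/75 + 17/75 → 31/75
merge 4/15 + 8/25 → 44/75
merge 31/75 + 44/75 → 1
L = 7/75 + 14/75 + 17/75 + 8/25 + 31/75 + 44/75 + 1 = 212/75 ≈ 2.827 bits/symbol.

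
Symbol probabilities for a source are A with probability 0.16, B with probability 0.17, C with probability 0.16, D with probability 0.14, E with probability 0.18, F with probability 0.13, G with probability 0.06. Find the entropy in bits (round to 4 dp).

H = −Σ pᵢ log₂ pᵢ.
−0.16·log₂(0.16) = 0.4230
−0.17·log₂(0.17) = 0.4346
−0.16·log₂(0.16) = 0.4230
−0.14·log₂(0.14) = 0.3971
−0.18·log₂(0.18) = 0.4453
−0.13·log₂(0.13) = 0.3826
−0.06·log₂(0.06) = 0.2435
Sum ≈ 2.7492 → 2.7492 bits.

2.7492 bits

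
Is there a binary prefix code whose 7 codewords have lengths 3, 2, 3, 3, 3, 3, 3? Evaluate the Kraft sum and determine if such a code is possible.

With common denominator 2^3 = 8: Σ 2^(−ℓᵢ) = 1/8 + 2/8 + 1/8 + 1/8 + 1/8 + 1/8 + 1/8 = 8/8 = 1.
Kraft's inequality requires Σ ≤ 1; here Σ = 1 ≤ 1, so such a prefix code exists.

1; yes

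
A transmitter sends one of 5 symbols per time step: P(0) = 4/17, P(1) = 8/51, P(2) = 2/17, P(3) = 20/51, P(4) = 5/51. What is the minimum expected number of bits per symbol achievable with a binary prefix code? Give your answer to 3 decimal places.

2.196 bits/symbol

Repeatedly combine the two least-probable nodes; the expected code length is the sum of the merged weights.
merge 5/51 + 2/17 → 11/51
merge 8/51 + 11/51 → 19/51
merge 4/17 + 19/51 → 31/51
merge 20/51 + 31/51 → 1
L = 11/51 + 19/51 + 31/51 + 1 = 112/51 ≈ 2.196 bits/symbol.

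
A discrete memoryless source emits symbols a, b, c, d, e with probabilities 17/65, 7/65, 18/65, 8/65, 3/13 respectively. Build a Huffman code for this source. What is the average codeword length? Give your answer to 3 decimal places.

Repeatedly combine the two least-probable nodes; the expected code length is the sum of the merged weights.
merge 7/65 + 8/65 → 3/13
merge 3/13 + 3/13 → 6/13
merge 17/65 + 18/65 → 7/13
merge 6/13 + 7/13 → 1
L = 3/13 + 6/13 + 7/13 + 1 = 29/13 ≈ 2.231 bits/symbol.

2.231 bits/symbol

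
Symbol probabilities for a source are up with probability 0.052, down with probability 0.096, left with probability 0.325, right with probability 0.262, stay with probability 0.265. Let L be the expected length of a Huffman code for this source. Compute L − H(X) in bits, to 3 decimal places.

Entropy H = −Σ p log₂ p ≈ 2.0873 bits.
Huffman merges: 13/250+12/125→37/250; 37/250+131/500→41/100; 53/200+13/40→59/100; 41/100+59/100→1. L = 537/250 ≈ 2.1480.
L − H = 2.1480 − 2.0873 = 0.061 bits.

0.061 bits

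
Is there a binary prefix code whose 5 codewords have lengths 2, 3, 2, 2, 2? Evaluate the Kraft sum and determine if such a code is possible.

With common denominator 2^3 = 8: Σ 2^(−ℓᵢ) = 2/8 + 1/8 + 2/8 + 2/8 + 2/8 = 9/8 = 1.125.
Kraft's inequality requires Σ ≤ 1; here Σ = 1.125 > 1, so no such prefix code exists.

1.125; no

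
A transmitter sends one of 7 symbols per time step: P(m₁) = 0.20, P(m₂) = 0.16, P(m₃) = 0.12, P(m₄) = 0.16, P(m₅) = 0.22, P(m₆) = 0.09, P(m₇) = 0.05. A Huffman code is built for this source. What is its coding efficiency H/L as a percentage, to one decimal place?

Entropy H = −Σ p log₂ p ≈ 2.6868 bits.
Huffman merges: 1/20+9/100→7/50; 3/25+7/50→13/50; 4/25+4/25→8/25; 1/5+11/50→21/50; 13/50+8/25→29/50; 21/50+29/50→1. L = 68/25 ≈ 2.7200.
Efficiency = H/L = 2.6868/2.7200 = 98.8%.

98.8%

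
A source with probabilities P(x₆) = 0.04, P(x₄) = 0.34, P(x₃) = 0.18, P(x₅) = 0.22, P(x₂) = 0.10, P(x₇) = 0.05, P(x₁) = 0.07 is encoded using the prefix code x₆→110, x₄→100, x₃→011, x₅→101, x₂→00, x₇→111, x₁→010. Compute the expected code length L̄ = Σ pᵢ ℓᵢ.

L̄ = Σ pᵢ·ℓᵢ = 0.04·3 + 0.34·3 + 0.18·3 + 0.22·3 + 0.10·2 + 0.05·3 + 0.07·3 = 2.9 bits/symbol.

2.9 bits/symbol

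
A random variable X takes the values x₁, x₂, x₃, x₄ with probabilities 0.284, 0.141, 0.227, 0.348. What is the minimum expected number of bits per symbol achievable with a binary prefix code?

Repeatedly combine the two least-probable nodes; the expected code length is the sum of the merged weights.
merge 141/1000 + 227/1000 → 46/125
merge 71/250 + 87/250 → 79/125
merge 46/125 + 79/125 → 1
L = 46/125 + 79/125 + 1 = 2 bits/symbol.

2 bits/symbol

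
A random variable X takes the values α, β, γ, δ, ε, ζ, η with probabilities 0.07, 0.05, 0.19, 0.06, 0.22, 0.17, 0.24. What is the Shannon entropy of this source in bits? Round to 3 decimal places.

2.593 bits

H = −Σ pᵢ log₂ pᵢ.
−0.07·log₂(0.07) = 0.2686
−0.05·log₂(0.05) = 0.2161
−0.19·log₂(0.19) = 0.4552
−0.06·log₂(0.06) = 0.2435
−0.22·log₂(0.22) = 0.4806
−0.17·log₂(0.17) = 0.4346
−0.24·log₂(0.24) = 0.4941
Sum ≈ 2.5927 → 2.593 bits.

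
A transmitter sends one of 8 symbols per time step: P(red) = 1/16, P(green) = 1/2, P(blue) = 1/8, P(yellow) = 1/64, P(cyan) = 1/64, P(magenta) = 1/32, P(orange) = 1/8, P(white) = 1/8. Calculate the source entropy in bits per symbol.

Each probability is a power of 1/2, so log₂(1/p) is an integer.
H = Σ p·log₂(1/p) = 1/16·4 + 1/2·1 + 1/8·3 + 1/64·6 + 1/64·6 + 1/32·5 + 1/8·3 + 1/8·3 = 2.21875 bits.

2.21875 bits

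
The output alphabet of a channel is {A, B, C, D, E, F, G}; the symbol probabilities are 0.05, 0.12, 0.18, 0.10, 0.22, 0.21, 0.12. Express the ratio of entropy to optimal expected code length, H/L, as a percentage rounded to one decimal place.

98.6%

Entropy H = −Σ p log₂ p ≈ 2.6811 bits.
Huffman merges: 1/20+1/10→3/20; 3/25+3/25→6/25; 3/20+9/50→33/100; 21/100+11/50→43/100; 6/25+33/100→57/100; 43/100+57/100→1. L = 68/25 ≈ 2.7200.
Efficiency = H/L = 2.6811/2.7200 = 98.6%.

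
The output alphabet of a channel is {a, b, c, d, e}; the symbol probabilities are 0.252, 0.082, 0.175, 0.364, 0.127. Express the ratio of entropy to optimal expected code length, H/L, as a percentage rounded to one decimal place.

Entropy H = −Σ p log₂ p ≈ 2.1458 bits.
Huffman merges: 41/500+127/1000→209/1000; 7/40+209/1000→48/125; 63/250+91/250→77/125; 48/125+77/125→1. L = 2209/1000 ≈ 2.2090.
Efficiency = H/L = 2.1458/2.2090 = 97.1%.

97.1%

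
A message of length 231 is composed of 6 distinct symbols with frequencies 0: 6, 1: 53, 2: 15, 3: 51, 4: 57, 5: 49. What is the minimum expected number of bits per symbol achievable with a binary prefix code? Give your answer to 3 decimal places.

Probabilities are the counts divided by 231.
Repeatedly combine the two least-probable nodes; the expected code length is the sum of the merged weights.
merge 2/77 + 5/77 → 1/11
merge 1/11 + 7/33 → 10/33
merge 17/77 + 53/231 → 104/231
merge 19/77 + 10/33 → 127/231
merge 104/231 + 127/231 → 1
L = 1/11 + 10/33 + 104/231 + 127/231 + 1 = 79/33 ≈ 2.394 bits/symbol.

2.394 bits/symbol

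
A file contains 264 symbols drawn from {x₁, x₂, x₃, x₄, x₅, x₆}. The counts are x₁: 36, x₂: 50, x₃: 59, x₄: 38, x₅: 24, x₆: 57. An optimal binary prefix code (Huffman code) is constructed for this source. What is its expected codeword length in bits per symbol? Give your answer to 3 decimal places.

2.561 bits/symbol

Probabilities are the counts divided by 264.
Repeatedly combine the two least-probable nodes; the expected code length is the sum of the merged weights.
merge 1/11 + 3/22 → 5/22
merge 19/132 + 25/132 → 1/3
merge 19/88 + 59/264 → 29/66
merge 5/22 + 1/3 → 37/66
merge 29/66 + 37/66 → 1
L = 5/22 + 1/3 + 29/66 + 37/66 + 1 = 169/66 ≈ 2.561 bits/symbol.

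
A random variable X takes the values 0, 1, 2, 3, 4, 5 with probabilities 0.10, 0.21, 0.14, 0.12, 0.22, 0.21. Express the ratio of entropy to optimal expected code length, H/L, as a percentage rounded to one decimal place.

Entropy H = −Σ p log₂ p ≈ 2.5226 bits.
Huffman merges: 1/10+3/25→11/50; 7/50+21/100→7/20; 21/100+11/50→43/100; 11/50+7/20→57/100; 43/100+57/100→1. L = 257/100 ≈ 2.5700.
Efficiency = H/L = 2.5226/2.5700 = 98.2%.

98.2%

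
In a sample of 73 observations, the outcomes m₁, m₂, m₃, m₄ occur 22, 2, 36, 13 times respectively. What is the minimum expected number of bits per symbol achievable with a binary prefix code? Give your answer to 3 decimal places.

Probabilities are the counts divided by 73.
Repeatedly combine the two least-probable nodes; the expected code length is the sum of the merged weights.
merge 2/73 + 13/73 → 15/73
merge 15/73 + 22/73 → 37/73
merge 36/73 + 37/73 → 1
L = 15/73 + 37/73 + 1 = 125/73 ≈ 1.712 bits/symbol.

1.712 bits/symbol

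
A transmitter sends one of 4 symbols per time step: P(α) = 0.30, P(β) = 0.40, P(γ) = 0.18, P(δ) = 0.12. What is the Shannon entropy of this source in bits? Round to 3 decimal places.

H = −Σ pᵢ log₂ pᵢ.
−0.30·log₂(0.30) = 0.5211
−0.40·log₂(0.40) = 0.5288
−0.18·log₂(0.18) = 0.4453
−0.12·log₂(0.12) = 0.3671
Sum ≈ 1.8622 → 1.862 bits.

1.862 bits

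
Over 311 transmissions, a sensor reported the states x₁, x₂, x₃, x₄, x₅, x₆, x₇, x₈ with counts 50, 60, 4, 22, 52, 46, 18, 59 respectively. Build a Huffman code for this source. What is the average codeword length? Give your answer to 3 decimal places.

Probabilities are the counts divided by 311.
Repeatedly combine the two least-probable nodes; the expected code length is the sum of the merged weights.
merge 4/311 + 18/311 → 22/311
merge 22/311 + 22/311 → 44/311
merge 44/311 + 46/311 → 90/311
merge 50/311 + 52/311 → 102/311
merge 59/311 + 60/311 → 119/311
merge 90/311 + 102/311 → 192/311
merge 119/311 + 192/311 → 1
L = 22/311 + 44/311 + 90/311 + 102/311 + 119/311 + 192/311 + 1 = 880/311 ≈ 2.830 bits/symbol.

2.830 bits/symbol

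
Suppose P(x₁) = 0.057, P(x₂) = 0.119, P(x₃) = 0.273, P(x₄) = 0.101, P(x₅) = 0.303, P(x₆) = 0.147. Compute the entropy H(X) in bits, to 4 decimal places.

H = −Σ pᵢ log₂ pᵢ.
−0.057·log₂(0.057) = 0.2356
−0.119·log₂(0.119) = 0.3654
−0.273·log₂(0.273) = 0.5113
−0.101·log₂(0.101) = 0.3341
−0.303·log₂(0.303) = 0.5220
−0.147·log₂(0.147) = 0.4066
Sum ≈ 2.3750 → 2.3750 bits.

2.3750 bits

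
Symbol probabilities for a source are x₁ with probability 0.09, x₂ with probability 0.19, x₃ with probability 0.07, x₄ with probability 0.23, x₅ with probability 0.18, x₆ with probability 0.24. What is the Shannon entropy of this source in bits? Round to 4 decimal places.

H = −Σ pᵢ log₂ pᵢ.
−0.09·log₂(0.09) = 0.3127
−0.19·log₂(0.19) = 0.4552
−0.07·log₂(0.07) = 0.2686
−0.23·log₂(0.23) = 0.4877
−0.18·log₂(0.18) = 0.4453
−0.24·log₂(0.24) = 0.4941
Sum ≈ 2.4635 → 2.4635 bits.

2.4635 bits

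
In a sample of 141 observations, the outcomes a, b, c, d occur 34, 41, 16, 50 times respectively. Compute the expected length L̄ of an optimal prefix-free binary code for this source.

2 bits/symbol

Probabilities are the counts divided by 141.
Repeatedly combine the two least-probable nodes; the expected code length is the sum of the merged weights.
merge 16/141 + 34/141 → 50/141
merge 41/141 + 50/141 → 91/141
merge 50/141 + 91/141 → 1
L = 50/141 + 91/141 + 1 = 2 bits/symbol.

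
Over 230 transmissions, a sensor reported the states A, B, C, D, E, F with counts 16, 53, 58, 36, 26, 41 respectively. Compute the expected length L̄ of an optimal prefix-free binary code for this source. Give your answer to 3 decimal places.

2.517 bits/symbol

Probabilities are the counts divided by 230.
Repeatedly combine the two least-probable nodes; the expected code length is the sum of the merged weights.
merge 8/115 + 13/115 → 21/115
merge 18/115 + 41/230 → 77/230
merge 21/115 + 53/230 → 19/46
merge 29/115 + 77/230 → 27/46
merge 19/46 + 27/46 → 1
L = 21/115 + 77/230 + 19/46 + 27/46 + 1 = 579/230 ≈ 2.517 bits/symbol.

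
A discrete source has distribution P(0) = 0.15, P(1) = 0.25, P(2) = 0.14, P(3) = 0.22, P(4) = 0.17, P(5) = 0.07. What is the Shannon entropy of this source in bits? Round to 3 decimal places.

2.491 bits

H = −Σ pᵢ log₂ pᵢ.
−0.15·log₂(0.15) = 0.4105
−0.25·log₂(0.25) = 0.5000
−0.14·log₂(0.14) = 0.3971
−0.22·log₂(0.22) = 0.4806
−0.17·log₂(0.17) = 0.4346
−0.07·log₂(0.07) = 0.2686
Sum ≈ 2.4914 → 2.491 bits.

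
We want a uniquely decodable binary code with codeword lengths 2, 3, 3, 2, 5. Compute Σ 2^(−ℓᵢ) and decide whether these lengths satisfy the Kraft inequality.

With common denominator 2^5 = 32: Σ 2^(−ℓᵢ) = 8/32 + 4/32 + 4/32 + 8/32 + 1/32 = 25/32 = 0.78125.
Kraft's inequality requires Σ ≤ 1; here Σ = 0.78125 ≤ 1, so such a prefix code exists.

0.78125; yes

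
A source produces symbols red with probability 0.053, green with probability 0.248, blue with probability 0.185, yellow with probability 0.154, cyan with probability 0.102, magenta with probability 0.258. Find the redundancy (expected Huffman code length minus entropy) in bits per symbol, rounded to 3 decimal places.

0.034 bits

Entropy H = −Σ p log₂ p ≈ 2.4297 bits.
Huffman merges: 53/1000+51/500→31/200; 77/500+31/200→309/1000; 37/200+31/125→433/1000; 129/500+309/1000→567/1000; 433/1000+567/1000→1. L = 308/125 ≈ 2.4640.
L − H = 2.4640 − 2.4297 = 0.034 bits.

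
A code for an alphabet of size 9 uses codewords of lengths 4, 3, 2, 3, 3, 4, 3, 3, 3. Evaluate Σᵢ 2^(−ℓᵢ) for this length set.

With common denominator 2^4 = 16: Σ 2^(−ℓᵢ) = 1/16 + 2/16 + 4/16 + 2/16 + 2/16 + 1/16 + 2/16 + 2/16 + 2/16 = 18/16 = 1.125.

1.125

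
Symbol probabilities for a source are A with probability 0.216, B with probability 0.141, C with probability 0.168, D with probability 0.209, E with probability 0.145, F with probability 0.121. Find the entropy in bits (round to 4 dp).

2.5530 bits

H = −Σ pᵢ log₂ pᵢ.
−0.216·log₂(0.216) = 0.4776
−0.141·log₂(0.141) = 0.3985
−0.168·log₂(0.168) = 0.4323
−0.209·log₂(0.209) = 0.4720
−0.145·log₂(0.145) = 0.4040
−0.121·log₂(0.121) = 0.3687
Sum ≈ 2.5530 → 2.5530 bits.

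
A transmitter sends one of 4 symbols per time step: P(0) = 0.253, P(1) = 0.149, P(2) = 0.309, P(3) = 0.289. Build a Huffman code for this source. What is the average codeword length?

2 bits/symbol

Repeatedly combine the two least-probable nodes; the expected code length is the sum of the merged weights.
merge 149/1000 + 253/1000 → 201/500
merge 289/1000 + 309/1000 → 299/500
merge 201/500 + 299/500 → 1
L = 201/500 + 299/500 + 1 = 2 bits/symbol.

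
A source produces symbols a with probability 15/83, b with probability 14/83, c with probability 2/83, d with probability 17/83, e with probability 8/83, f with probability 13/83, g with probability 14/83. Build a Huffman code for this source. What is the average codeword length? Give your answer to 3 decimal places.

2.735 bits/symbol

Repeatedly combine the two least-probable nodes; the expected code length is the sum of the merged weights.
merge 2/83 + 8/83 → 10/83
merge 10/83 + 13/83 → 23/83
merge 14/83 + 14/83 → 28/83
merge 15/83 + 17/83 → 32/83
merge 23/83 + 28/83 → 51/83
merge 32/83 + 51/83 → 1
L = 10/83 + 23/83 + 28/83 + 32/83 + 51/83 + 1 = 227/83 ≈ 2.735 bits/symbol.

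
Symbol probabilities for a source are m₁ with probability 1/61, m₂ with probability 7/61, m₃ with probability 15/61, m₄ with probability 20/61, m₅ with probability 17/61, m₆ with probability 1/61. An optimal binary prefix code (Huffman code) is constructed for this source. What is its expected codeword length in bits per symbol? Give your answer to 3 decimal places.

Repeatedly combine the two least-probable nodes; the expected code length is the sum of the merged weights.
merge 1/61 + 1/61 → 2/61
merge 2/61 + 7/61 → 9/61
merge 9/61 + 15/61 → 24/61
merge 17/61 + 20/61 → 37/61
merge 24/61 + 37/61 → 1
L = 2/61 + 9/61 + 24/61 + 37/61 + 1 = 133/61 ≈ 2.180 bits/symbol.

2.180 bits/symbol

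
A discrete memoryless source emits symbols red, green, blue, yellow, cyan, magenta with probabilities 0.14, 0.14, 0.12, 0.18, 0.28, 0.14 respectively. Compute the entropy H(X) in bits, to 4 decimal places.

2.5179 bits

H = −Σ pᵢ log₂ pᵢ.
−0.14·log₂(0.14) = 0.3971
−0.14·log₂(0.14) = 0.3971
−0.12·log₂(0.12) = 0.3671
−0.18·log₂(0.18) = 0.4453
−0.28·log₂(0.28) = 0.5142
−0.14·log₂(0.14) = 0.3971
Sum ≈ 2.5179 → 2.5179 bits.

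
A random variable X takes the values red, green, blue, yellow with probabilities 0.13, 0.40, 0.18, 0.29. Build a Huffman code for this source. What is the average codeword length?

Repeatedly combine the two least-probable nodes; the expected code length is the sum of the merged weights.
merge 13/100 + 9/50 → 31/100
merge 29/100 + 31/100 → 3/5
merge 2/5 + 3/5 → 1
L = 31/100 + 3/5 + 1 = 191/100 = 1.91 bits/symbol.

1.91 bits/symbol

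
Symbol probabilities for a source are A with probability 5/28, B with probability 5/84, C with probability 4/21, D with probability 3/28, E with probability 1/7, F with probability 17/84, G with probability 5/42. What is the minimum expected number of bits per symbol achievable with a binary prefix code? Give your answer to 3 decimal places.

Repeatedly combine the two least-probable nodes; the expected code length is the sum of the merged weights.
merge 5/84 + 3/28 → 1/6
merge 5/42 + 1/7 → 11/42
merge 1/6 + 5/28 → 29/84
merge 4/21 + 17/84 → 11/28
merge 11/42 + 29/84 → 17/28
merge 11/28 + 17/28 → 1
L = 1/6 + 11/42 + 29/84 + 11/28 + 17/28 + 1 = 233/84 ≈ 2.774 bits/symbol.

2.774 bits/symbol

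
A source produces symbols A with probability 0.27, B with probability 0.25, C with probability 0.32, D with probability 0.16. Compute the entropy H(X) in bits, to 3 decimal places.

1.959 bits

H = −Σ pᵢ log₂ pᵢ.
−0.27·log₂(0.27) = 0.5100
−0.25·log₂(0.25) = 0.5000
−0.32·log₂(0.32) = 0.5260
−0.16·log₂(0.16) = 0.4230
Sum ≈ 1.9591 → 1.959 bits.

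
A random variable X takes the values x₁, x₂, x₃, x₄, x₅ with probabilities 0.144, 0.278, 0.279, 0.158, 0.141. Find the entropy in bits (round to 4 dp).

2.2489 bits

H = −Σ pᵢ log₂ pᵢ.
−0.144·log₂(0.144) = 0.4026
−0.278·log₂(0.278) = 0.5134
−0.279·log₂(0.279) = 0.5138
−0.158·log₂(0.158) = 0.4206
−0.141·log₂(0.141) = 0.3985
Sum ≈ 2.2489 → 2.2489 bits.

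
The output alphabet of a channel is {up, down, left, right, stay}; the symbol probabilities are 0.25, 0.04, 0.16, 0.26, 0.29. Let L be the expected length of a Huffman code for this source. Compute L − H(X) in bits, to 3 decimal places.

Entropy H = −Σ p log₂ p ≈ 2.1320 bits.
Huffman merges: 1/25+4/25→1/5; 1/5+1/4→9/20; 13/50+29/100→11/20; 9/20+11/20→1. L = 11/5 ≈ 2.2000.
L − H = 2.2000 − 2.1320 = 0.068 bits.

0.068 bits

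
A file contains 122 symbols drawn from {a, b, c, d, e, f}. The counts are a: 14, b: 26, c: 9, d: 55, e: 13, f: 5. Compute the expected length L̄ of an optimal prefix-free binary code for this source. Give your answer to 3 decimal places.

Probabilities are the counts divided by 122.
Repeatedly combine the two least-probable nodes; the expected code length is the sum of the merged weights.
merge 5/122 + 9/122 → 7/61
merge 13/122 + 7/61 → 27/122
merge 7/61 + 13/61 → 20/61
merge 27/122 + 20/61 → 67/122
merge 55/122 + 67/122 → 1
L = 7/61 + 27/122 + 20/61 + 67/122 + 1 = 135/61 ≈ 2.213 bits/symbol.

2.213 bits/symbol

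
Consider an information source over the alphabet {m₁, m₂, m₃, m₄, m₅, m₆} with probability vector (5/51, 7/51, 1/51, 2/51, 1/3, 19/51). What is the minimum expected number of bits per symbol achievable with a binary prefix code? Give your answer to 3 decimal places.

Repeatedly combine the two least-probable nodes; the expected code length is the sum of the merged weights.
merge 1/51 + 2/51 → 1/17
merge 1/17 + 5/51 → 8/51
merge 7/51 + 8/51 → 5/17
merge 5/17 + 1/3 → 32/51
merge 19/51 + 32/51 → 1
L = 1/17 + 8/51 + 5/17 + 32/51 + 1 = 109/51 ≈ 2.137 bits/symbol.

2.137 bits/symbol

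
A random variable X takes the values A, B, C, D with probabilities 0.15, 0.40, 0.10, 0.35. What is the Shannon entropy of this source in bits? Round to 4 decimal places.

1.8016 bits

H = −Σ pᵢ log₂ pᵢ.
−0.15·log₂(0.15) = 0.4105
−0.40·log₂(0.40) = 0.5288
−0.10·log₂(0.10) = 0.3322
−0.35·log₂(0.35) = 0.5301
Sum ≈ 1.8016 → 1.8016 bits.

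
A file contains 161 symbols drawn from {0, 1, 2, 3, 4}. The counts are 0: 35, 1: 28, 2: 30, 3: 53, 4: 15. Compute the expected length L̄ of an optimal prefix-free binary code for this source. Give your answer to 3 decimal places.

Probabilities are the counts divided by 161.
Repeatedly combine the two least-probable nodes; the expected code length is the sum of the merged weights.
merge 15/161 + 4/23 → 43/161
merge 30/161 + 5/23 → 65/161
merge 43/161 + 53/161 → 96/161
merge 65/161 + 96/161 → 1
L = 43/161 + 65/161 + 96/161 + 1 = 365/161 ≈ 2.267 bits/symbol.

2.267 bits/symbol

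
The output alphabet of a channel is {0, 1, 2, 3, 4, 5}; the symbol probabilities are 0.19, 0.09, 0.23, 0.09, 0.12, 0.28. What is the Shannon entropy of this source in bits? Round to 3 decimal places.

H = −Σ pᵢ log₂ pᵢ.
−0.19·log₂(0.19) = 0.4552
−0.09·log₂(0.09) = 0.3127
−0.23·log₂(0.23) = 0.4877
−0.09·log₂(0.09) = 0.3127
−0.12·log₂(0.12) = 0.3671
−0.28·log₂(0.28) = 0.5142
Sum ≈ 2.4495 → 2.449 bits.

2.449 bits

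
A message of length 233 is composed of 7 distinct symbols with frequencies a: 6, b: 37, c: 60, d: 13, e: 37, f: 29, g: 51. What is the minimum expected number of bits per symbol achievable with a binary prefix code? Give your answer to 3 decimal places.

2.605 bits/symbol

Probabilities are the counts divided by 233.
Repeatedly combine the two least-probable nodes; the expected code length is the sum of the merged weights.
merge 6/233 + 13/233 → 19/233
merge 19/233 + 29/233 → 48/233
merge 37/233 + 37/233 → 74/233
merge 48/233 + 51/233 → 99/233
merge 60/233 + 74/233 → 134/233
merge 99/233 + 134/233 → 1
L = 19/233 + 48/233 + 74/233 + 99/233 + 134/233 + 1 = 607/233 ≈ 2.605 bits/symbol.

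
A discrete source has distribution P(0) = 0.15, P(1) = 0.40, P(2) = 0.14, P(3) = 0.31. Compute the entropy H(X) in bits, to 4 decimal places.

1.8602 bits

H = −Σ pᵢ log₂ pᵢ.
−0.15·log₂(0.15) = 0.4105
−0.40·log₂(0.40) = 0.5288
−0.14·log₂(0.14) = 0.3971
−0.31·log₂(0.31) = 0.5238
Sum ≈ 1.8602 → 1.8602 bits.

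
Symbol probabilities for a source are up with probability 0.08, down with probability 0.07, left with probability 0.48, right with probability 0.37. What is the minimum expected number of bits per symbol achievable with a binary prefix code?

Repeatedly combine the two least-probable nodes; the expected code length is the sum of the merged weights.
merge 7/100 + 2/25 → 3/20
merge 3/20 + 37/100 → 13/25
merge 12/25 + 13/25 → 1
L = 3/20 + 13/25 + 1 = 167/100 = 1.67 bits/symbol.

1.67 bits/symbol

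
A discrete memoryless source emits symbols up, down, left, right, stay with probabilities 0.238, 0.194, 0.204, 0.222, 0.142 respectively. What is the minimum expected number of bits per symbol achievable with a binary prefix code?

2.336 bits/symbol

Repeatedly combine the two least-probable nodes; the expected code length is the sum of the merged weights.
merge 71/500 + 97/500 → 42/125
merge 51/250 + 111/500 → 213/500
merge 119/500 + 42/125 → 287/500
merge 213/500 + 287/500 → 1
L = 42/125 + 213/500 + 287/500 + 1 = 292/125 = 2.336 bits/symbol.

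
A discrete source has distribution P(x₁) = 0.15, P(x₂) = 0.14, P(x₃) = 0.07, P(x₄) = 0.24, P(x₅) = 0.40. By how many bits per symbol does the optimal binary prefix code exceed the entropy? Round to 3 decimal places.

0.071 bits

Entropy H = −Σ p log₂ p ≈ 2.0991 bits.
Huffman merges: 7/100+7/50→21/100; 3/20+21/100→9/25; 6/25+9/25→3/5; 2/5+3/5→1. L = 217/100 ≈ 2.1700.
L − H = 2.1700 − 2.0991 = 0.071 bits.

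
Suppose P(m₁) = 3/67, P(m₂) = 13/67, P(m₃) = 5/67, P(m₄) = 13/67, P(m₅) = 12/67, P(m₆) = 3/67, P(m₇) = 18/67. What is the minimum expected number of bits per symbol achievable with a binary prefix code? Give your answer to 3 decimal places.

2.597 bits/symbol

Repeatedly combine the two least-probable nodes; the expected code length is the sum of the merged weights.
merge 3/67 + 3/67 → 6/67
merge 5/67 + 6/67 → 11/67
merge 11/67 + 12/67 → 23/67
merge 13/67 + 13/67 → 26/67
merge 18/67 + 23/67 → 41/67
merge 26/67 + 41/67 → 1
L = 6/67 + 11/67 + 23/67 + 26/67 + 41/67 + 1 = 174/67 ≈ 2.597 bits/symbol.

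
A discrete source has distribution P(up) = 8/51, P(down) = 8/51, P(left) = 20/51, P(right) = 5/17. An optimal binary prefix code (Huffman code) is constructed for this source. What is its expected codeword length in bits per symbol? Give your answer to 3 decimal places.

Repeatedly combine the two least-probable nodes; the expected code length is the sum of the merged weights.
merge 8/51 + 8/51 → 16/51
merge 5/17 + 16/51 → 31/51
merge 20/51 + 31/51 → 1
L = 16/51 + 31/51 + 1 = 98/51 ≈ 1.922 bits/symbol.

1.922 bits/symbol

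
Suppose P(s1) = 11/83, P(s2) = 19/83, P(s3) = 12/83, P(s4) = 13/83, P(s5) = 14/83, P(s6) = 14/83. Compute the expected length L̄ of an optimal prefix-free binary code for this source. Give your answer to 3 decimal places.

Repeatedly combine the two least-probable nodes; the expected code length is the sum of the merged weights.
merge 11/83 + 12/83 → 23/83
merge 13/83 + 14/83 → 27/83
merge 14/83 + 19/83 → 33/83
merge 23/83 + 27/83 → 50/83
merge 33/83 + 50/83 → 1
L = 23/83 + 27/83 + 33/83 + 50/83 + 1 = 216/83 ≈ 2.602 bits/symbol.

2.602 bits/symbol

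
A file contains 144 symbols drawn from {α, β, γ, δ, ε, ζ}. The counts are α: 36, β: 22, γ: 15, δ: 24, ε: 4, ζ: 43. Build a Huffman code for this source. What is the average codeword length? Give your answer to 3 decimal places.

2.417 bits/symbol

Probabilities are the counts divided by 144.
Repeatedly combine the two least-probable nodes; the expected code length is the sum of the merged weights.
merge 1/36 + 5/48 → 19/144
merge 19/144 + 11/72 → 41/144
merge 1/6 + 1/4 → 5/12
merge 41/144 + 43/144 → 7/12
merge 5/12 + 7/12 → 1
L = 19/144 + 41/144 + 5/12 + 7/12 + 1 = 29/12 ≈ 2.417 bits/symbol.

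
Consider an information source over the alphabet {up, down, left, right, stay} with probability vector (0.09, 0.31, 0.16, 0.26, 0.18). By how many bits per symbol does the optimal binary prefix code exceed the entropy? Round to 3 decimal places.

Entropy H = −Σ p log₂ p ≈ 2.2101 bits.
Huffman merges: 9/100+4/25→1/4; 9/50+1/4→43/100; 13/50+31/100→57/100; 43/100+57/100→1. L = 9/4 ≈ 2.2500.
L − H = 2.2500 − 2.2101 = 0.040 bits.

0.040 bits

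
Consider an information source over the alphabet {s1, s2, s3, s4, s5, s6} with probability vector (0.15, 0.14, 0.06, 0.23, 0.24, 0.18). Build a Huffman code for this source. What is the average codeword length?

Repeatedly combine the two least-probable nodes; the expected code length is the sum of the merged weights.
merge 3/50 + 7/50 → 1/5
merge 3/20 + 9/50 → 33/100
merge 1/5 + 23/100 → 43/100
merge 6/25 + 33/100 → 57/100
merge 43/100 + 57/100 → 1
L = 1/5 + 33/100 + 43/100 + 57/100 + 1 = 253/100 = 2.53 bits/symbol.

2.53 bits/symbol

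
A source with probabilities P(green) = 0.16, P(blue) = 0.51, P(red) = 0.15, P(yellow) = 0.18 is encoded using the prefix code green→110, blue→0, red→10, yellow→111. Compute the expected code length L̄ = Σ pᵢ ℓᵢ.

1.83 bits/symbol

L̄ = Σ pᵢ·ℓᵢ = 0.16·3 + 0.51·1 + 0.15·2 + 0.18·3 = 1.83 bits/symbol.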